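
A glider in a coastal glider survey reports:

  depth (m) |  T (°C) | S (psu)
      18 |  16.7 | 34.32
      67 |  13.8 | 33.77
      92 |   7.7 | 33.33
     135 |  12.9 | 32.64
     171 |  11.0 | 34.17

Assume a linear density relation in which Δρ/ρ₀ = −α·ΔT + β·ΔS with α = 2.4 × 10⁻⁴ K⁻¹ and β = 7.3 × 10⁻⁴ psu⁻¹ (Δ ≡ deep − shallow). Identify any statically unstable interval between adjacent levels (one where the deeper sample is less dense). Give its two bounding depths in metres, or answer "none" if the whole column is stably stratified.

92–135 m

Evaluate Δρ/ρ₀ = −αΔT + βΔS across each adjacent pair:
  18–67 m: −αΔT+βΔS = −(2.4 × 10⁻⁴)(-2.9)+(7.3 × 10⁻⁴)(-0.55) = 2.9 × 10⁻⁴ → stable
  67–92 m: −αΔT+βΔS = −(2.4 × 10⁻⁴)(-6.1)+(7.3 × 10⁻⁴)(-0.44) = 1.1 × 10⁻³ → stable
  92–135 m: −αΔT+βΔS = −(2.4 × 10⁻⁴)(+5.2)+(7.3 × 10⁻⁴)(-0.69) = -1.8 × 10⁻³ → UNSTABLE
  135–171 m: −αΔT+βΔS = −(2.4 × 10⁻⁴)(-1.9)+(7.3 × 10⁻⁴)(+1.53) = 1.6 × 10⁻³ → stable
The 92–135 m interval has Δρ < 0: lighter water underlies denser water.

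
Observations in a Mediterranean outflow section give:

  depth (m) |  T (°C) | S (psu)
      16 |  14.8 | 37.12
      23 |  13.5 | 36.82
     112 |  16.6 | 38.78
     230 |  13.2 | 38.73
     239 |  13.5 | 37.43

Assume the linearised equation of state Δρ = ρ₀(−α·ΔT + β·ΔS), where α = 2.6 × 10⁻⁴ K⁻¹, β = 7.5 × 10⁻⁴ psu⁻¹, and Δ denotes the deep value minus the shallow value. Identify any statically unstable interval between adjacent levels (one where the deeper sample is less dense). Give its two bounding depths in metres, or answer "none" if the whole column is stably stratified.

230–239 m

Evaluate Δρ/ρ₀ = −αΔT + βΔS across each adjacent pair:
  16–23 m: −αΔT+βΔS = −(2.6 × 10⁻⁴)(-1.3)+(7.5 × 10⁻⁴)(-0.30) = 1.1 × 10⁻⁴ → stable
  23–112 m: −αΔT+βΔS = −(2.6 × 10⁻⁴)(+3.1)+(7.5 × 10⁻⁴)(+1.96) = 6.6 × 10⁻⁴ → stable
  112–230 m: −αΔT+βΔS = −(2.6 × 10⁻⁴)(-3.4)+(7.5 × 10⁻⁴)(-0.05) = 8.5 × 10⁻⁴ → stable
  230–239 m: −αΔT+βΔS = −(2.6 × 10⁻⁴)(+0.3)+(7.5 × 10⁻⁴)(-1.30) = -1.1 × 10⁻³ → UNSTABLE
The 230–239 m interval has Δρ < 0: lighter water underlies denser water.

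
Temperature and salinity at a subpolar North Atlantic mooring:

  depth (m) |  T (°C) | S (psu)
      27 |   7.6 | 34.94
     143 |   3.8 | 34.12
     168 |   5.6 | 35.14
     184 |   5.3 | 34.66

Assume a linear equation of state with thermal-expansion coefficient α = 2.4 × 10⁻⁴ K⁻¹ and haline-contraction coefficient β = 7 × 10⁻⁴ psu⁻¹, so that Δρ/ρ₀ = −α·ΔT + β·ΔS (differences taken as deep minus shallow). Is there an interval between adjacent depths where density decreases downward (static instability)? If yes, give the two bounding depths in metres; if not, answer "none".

168–184 m

Evaluate Δρ/ρ₀ = −αΔT + βΔS across each adjacent pair:
  27–143 m: −αΔT+βΔS = −(2.4 × 10⁻⁴)(-3.8)+(7 × 10⁻⁴)(-0.82) = 3.4 × 10⁻⁴ → stable
  143–168 m: −αΔT+βΔS = −(2.4 × 10⁻⁴)(+1.8)+(7 × 10⁻⁴)(+1.02) = 2.8 × 10⁻⁴ → stable
  168–184 m: −αΔT+βΔS = −(2.4 × 10⁻⁴)(-0.3)+(7 × 10⁻⁴)(-0.48) = -2.6 × 10⁻⁴ → UNSTABLE
The 168–184 m interval has Δρ < 0: lighter water underlies denser water.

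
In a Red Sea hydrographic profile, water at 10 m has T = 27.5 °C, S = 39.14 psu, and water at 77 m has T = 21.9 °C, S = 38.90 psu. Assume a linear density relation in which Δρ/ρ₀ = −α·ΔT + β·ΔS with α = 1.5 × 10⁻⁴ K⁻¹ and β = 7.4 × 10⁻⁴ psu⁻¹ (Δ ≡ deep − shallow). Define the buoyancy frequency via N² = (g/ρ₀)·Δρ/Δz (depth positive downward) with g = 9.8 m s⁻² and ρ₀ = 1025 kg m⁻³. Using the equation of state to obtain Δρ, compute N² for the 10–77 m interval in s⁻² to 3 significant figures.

9.69 × 10⁻⁵ s⁻²

ΔT = -5.6 K, ΔS = -0.24 psu (deep − shallow).
Δρ/ρ₀ = −αΔT + βΔS = 8.40 × 10⁻⁴ − 1.776 × 10⁻⁴ = 6.624 × 10⁻⁴, so Δρ ≈ 0.6790 kg m⁻³.
N² = (g/ρ₀)·Δρ/Δz = g·(Δρ/ρ₀)/Δz = 9.8 × 6.624 × 10⁻⁴ / 67 = 9.6888 × 10⁻⁵ s⁻² ≈ 9.69 × 10⁻⁵ s⁻².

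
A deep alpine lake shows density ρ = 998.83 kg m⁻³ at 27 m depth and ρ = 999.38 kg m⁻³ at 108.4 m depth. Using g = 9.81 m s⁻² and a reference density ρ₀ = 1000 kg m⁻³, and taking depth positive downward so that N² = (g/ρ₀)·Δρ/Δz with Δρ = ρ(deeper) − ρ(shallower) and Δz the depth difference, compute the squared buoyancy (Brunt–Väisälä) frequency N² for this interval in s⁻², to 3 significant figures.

6.63 × 10⁻⁵ s⁻²

Δρ = 999.38 − 998.83 = 0.55 kg m⁻³ over Δz = 108.4 − 27 = 81.4 m.
N² = (9.81/1000) × (0.55/81.4) = 6.6284 × 10⁻⁵ s⁻² ≈ 6.63 × 10⁻⁵ s⁻².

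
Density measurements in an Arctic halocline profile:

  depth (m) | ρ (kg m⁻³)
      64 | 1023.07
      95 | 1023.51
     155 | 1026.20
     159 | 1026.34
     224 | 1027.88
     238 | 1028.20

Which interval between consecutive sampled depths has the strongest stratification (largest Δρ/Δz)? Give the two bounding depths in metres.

Compute the density gradient over each adjacent pair:
  64–95 m: Δρ/Δz = 0.44/31 = 0.014 kg m⁻⁴
  95–155 m: Δρ/Δz = 2.69/60 = 0.045 kg m⁻⁴
  155–159 m: Δρ/Δz = 0.14/4 = 0.035 kg m⁻⁴
  159–224 m: Δρ/Δz = 1.54/65 = 0.024 kg m⁻⁴
  224–238 m: Δρ/Δz = 0.32/14 = 0.023 kg m⁻⁴
The largest gradient is in the 95–155 m interval — the pycnocline.

95–155 m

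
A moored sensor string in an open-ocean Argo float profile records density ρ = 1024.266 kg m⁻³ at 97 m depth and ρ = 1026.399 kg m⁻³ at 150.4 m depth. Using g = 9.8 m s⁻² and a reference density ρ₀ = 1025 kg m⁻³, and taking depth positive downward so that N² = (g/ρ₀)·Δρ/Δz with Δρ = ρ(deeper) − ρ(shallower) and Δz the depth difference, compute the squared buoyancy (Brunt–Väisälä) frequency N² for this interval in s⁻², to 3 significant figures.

3.82 × 10⁻⁴ s⁻²

Δρ = 1026.399 − 1024.266 = 2.133 kg m⁻³ over Δz = 150.4 − 97 = 53.4 m.
N² = (9.8/1025) × (2.133/53.4) = 3.8190 × 10⁻⁴ s⁻² ≈ 3.82 × 10⁻⁴ s⁻².
Since Δρ > 0 the layer is stably stratified.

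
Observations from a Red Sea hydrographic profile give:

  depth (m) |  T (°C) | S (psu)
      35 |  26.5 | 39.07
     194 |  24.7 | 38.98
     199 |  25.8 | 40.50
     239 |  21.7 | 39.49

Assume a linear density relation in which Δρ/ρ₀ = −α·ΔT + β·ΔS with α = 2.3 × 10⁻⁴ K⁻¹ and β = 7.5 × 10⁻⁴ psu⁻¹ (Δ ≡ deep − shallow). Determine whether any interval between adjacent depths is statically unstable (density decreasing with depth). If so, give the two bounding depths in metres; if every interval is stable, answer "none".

none

Evaluate Δρ/ρ₀ = −αΔT + βΔS across each adjacent pair:
  35–194 m: −αΔT+βΔS = −(2.3 × 10⁻⁴)(-1.8)+(7.5 × 10⁻⁴)(-0.09) = 3.5 × 10⁻⁴ → stable
  194–199 m: −αΔT+βΔS = −(2.3 × 10⁻⁴)(+1.1)+(7.5 × 10⁻⁴)(+1.52) = 8.9 × 10⁻⁴ → stable
  199–239 m: −αΔT+βΔS = −(2.3 × 10⁻⁴)(-4.1)+(7.5 × 10⁻⁴)(-1.01) = 1.9 × 10⁻⁴ → stable
Every interval has Δρ > 0: the column is stably stratified throughout.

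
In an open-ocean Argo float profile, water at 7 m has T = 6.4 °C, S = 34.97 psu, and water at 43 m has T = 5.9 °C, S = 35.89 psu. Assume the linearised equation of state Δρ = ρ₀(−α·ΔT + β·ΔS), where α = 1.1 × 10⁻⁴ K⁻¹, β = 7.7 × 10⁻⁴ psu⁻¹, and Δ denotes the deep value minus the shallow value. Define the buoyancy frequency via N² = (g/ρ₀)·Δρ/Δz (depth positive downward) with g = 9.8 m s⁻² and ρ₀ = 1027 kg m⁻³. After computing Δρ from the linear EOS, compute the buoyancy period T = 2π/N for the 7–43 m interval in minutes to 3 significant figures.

7.26 min

ΔT = -0.5 K, ΔS = +0.92 psu (deep − shallow).
Δρ/ρ₀ = −αΔT + βΔS = 5.50 × 10⁻⁵ + 7.084 × 10⁻⁴ = 7.634 × 10⁻⁴, so Δρ ≈ 0.7840 kg m⁻³.
N² = (g/ρ₀)·Δρ/Δz = g·(Δρ/ρ₀)/Δz = 9.8 × 7.634 × 10⁻⁴ / 36 = 2.0781 × 10⁻⁴ s⁻².
N = √(2.0781 × 10⁻⁴) = 0.014416 rad s⁻¹ → T = 2π/N = 435.85 s = 7.2642 min ≈ 7.26 min.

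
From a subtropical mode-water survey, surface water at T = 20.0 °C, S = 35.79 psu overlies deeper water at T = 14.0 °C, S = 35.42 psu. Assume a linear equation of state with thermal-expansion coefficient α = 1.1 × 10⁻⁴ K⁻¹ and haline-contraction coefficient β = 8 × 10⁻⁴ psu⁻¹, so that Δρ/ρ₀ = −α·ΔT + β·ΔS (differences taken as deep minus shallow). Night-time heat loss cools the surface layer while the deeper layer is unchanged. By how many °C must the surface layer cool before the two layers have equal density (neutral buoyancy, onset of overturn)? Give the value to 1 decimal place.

Neutral buoyancy requires Δρ = 0, i.e. −α(T_deep − T_surf′) + β(S_deep − S_surf) = 0.
T_surf′ = T_deep − (β/α)·ΔS = 14.0 − (8 × 10⁻⁴/1.1 × 10⁻⁴)·(-0.37) = 16.691 °C.
Cooling required: 20.0 − (16.691) = 3.309 °C.

3.3 °C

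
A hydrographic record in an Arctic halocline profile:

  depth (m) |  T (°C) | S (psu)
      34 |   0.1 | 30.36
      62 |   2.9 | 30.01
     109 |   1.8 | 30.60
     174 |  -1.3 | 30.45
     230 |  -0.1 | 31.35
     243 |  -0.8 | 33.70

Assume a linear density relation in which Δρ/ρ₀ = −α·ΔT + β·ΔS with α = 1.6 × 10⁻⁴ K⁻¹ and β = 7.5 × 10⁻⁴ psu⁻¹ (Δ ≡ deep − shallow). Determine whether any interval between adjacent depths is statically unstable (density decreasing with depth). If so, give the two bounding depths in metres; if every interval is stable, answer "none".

34–62 m

Evaluate Δρ/ρ₀ = −αΔT + βΔS across each adjacent pair:
  34–62 m: −αΔT+βΔS = −(1.6 × 10⁻⁴)(+2.8)+(7.5 × 10⁻⁴)(-0.35) = -7.1 × 10⁻⁴ → UNSTABLE
  62–109 m: −αΔT+βΔS = −(1.6 × 10⁻⁴)(-1.1)+(7.5 × 10⁻⁴)(+0.59) = 6.2 × 10⁻⁴ → stable
  109–174 m: −αΔT+βΔS = −(1.6 × 10⁻⁴)(-3.1)+(7.5 × 10⁻⁴)(-0.15) = 3.8 × 10⁻⁴ → stable
  174–230 m: −αΔT+βΔS = −(1.6 × 10⁻⁴)(+1.2)+(7.5 × 10⁻⁴)(+0.90) = 4.8 × 10⁻⁴ → stable
  230–243 m: −αΔT+βΔS = −(1.6 × 10⁻⁴)(-0.7)+(7.5 × 10⁻⁴)(+2.35) = 1.9 × 10⁻³ → stable
The 34–62 m interval has Δρ < 0: lighter water underlies denser water.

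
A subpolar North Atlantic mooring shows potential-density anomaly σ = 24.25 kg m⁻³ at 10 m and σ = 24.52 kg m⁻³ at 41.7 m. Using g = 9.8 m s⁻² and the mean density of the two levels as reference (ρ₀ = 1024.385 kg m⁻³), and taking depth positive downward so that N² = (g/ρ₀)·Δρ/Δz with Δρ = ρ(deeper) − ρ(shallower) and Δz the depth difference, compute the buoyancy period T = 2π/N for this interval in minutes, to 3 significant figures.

Δρ = 1024.52 − 1024.25 = 0.27 kg m⁻³ over Δz = 41.7 − 10 = 31.7 m.
N² = (9.8/1024.385) × (0.27/31.7) = 8.1483 × 10⁻⁵ s⁻².
N = √(8.1483 × 10⁻⁵) = 9.0268 × 10⁻³ rad s⁻¹, so T = 2π/N = 696.06 s = 11.601 min ≈ 11.6 min.
N² > 0, so the interval is statically stable.

11.6 min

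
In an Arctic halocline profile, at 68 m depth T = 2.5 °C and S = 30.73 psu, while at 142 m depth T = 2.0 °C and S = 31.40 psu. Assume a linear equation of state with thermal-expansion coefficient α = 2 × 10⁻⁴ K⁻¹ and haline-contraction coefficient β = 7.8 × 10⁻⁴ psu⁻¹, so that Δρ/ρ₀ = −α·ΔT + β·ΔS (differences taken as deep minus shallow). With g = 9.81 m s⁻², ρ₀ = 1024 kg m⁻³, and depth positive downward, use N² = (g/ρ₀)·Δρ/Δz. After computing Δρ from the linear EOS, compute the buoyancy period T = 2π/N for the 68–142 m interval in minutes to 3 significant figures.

11.5 min

ΔT = -0.5 K, ΔS = +0.67 psu (deep − shallow).
Δρ/ρ₀ = −αΔT + βΔS = 1.00 × 10⁻⁴ + 5.226 × 10⁻⁴ = 6.226 × 10⁻⁴, so Δρ ≈ 0.6375 kg m⁻³.
N² = (g/ρ₀)·Δρ/Δz = g·(Δρ/ρ₀)/Δz = 9.81 × 6.226 × 10⁻⁴ / 74 = 8.2537 × 10⁻⁵ s⁻².
N = √(8.2537 × 10⁻⁵) = 9.0850 × 10⁻³ rad s⁻¹ → T = 2π/N = 691.60 s = 11.527 min ≈ 11.5 min.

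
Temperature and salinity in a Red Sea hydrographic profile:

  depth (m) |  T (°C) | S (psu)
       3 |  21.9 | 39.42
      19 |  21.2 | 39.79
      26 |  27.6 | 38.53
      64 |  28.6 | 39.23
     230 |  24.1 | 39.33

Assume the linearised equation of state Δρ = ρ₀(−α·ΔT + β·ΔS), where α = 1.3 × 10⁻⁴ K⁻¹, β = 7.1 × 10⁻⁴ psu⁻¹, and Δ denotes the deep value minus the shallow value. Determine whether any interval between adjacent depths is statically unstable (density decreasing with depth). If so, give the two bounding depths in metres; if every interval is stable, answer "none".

19–26 m

Evaluate Δρ/ρ₀ = −αΔT + βΔS across each adjacent pair:
  3–19 m: −αΔT+βΔS = −(1.3 × 10⁻⁴)(-0.7)+(7.1 × 10⁻⁴)(+0.37) = 3.5 × 10⁻⁴ → stable
  19–26 m: −αΔT+βΔS = −(1.3 × 10⁻⁴)(+6.4)+(7.1 × 10⁻⁴)(-1.26) = -1.7 × 10⁻³ → UNSTABLE
  26–64 m: −αΔT+βΔS = −(1.3 × 10⁻⁴)(+1.0)+(7.1 × 10⁻⁴)(+0.70) = 3.7 × 10⁻⁴ → stable
  64–230 m: −αΔT+βΔS = −(1.3 × 10⁻⁴)(-4.5)+(7.1 × 10⁻⁴)(+0.10) = 6.6 × 10⁻⁴ → stable
The 19–26 m interval has Δρ < 0: lighter water underlies denser water.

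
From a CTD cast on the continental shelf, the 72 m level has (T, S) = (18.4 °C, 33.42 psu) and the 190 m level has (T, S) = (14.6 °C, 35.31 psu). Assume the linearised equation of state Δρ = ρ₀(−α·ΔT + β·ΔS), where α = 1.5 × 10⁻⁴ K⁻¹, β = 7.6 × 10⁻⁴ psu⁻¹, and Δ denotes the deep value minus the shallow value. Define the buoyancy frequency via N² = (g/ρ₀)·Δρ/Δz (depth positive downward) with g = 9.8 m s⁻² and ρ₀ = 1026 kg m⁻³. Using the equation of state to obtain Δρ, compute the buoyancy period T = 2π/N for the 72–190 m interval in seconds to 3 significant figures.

487 s

ΔT = -3.8 K, ΔS = +1.89 psu (deep − shallow).
Δρ/ρ₀ = −αΔT + βΔS = 5.70 × 10⁻⁴ + 1.4364 × 10⁻³ = 2.0064 × 10⁻³, so Δρ ≈ 2.059 kg m⁻³.
N² = (g/ρ₀)·Δρ/Δz = g·(Δρ/ρ₀)/Δz = 9.8 × 2.0064 × 10⁻³ / 118 = 1.6663 × 10⁻⁴ s⁻².
N = √(1.6663 × 10⁻⁴) = 0.012909 rad s⁻¹ → T = 2π/N = 486.73 s ≈ 487 s.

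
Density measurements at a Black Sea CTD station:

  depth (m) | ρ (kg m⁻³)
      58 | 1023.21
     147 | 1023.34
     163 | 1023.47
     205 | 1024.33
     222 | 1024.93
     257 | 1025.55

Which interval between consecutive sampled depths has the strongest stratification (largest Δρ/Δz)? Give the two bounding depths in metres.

205–222 m

Compute the density gradient over each adjacent pair:
  58–147 m: Δρ/Δz = 0.13/89 = 1.5 × 10⁻³ kg m⁻⁴
  147–163 m: Δρ/Δz = 0.13/16 = 8.1 × 10⁻³ kg m⁻⁴
  163–205 m: Δρ/Δz = 0.86/42 = 0.020 kg m⁻⁴
  205–222 m: Δρ/Δz = 0.60/17 = 0.035 kg m⁻⁴
  222–257 m: Δρ/Δz = 0.62/35 = 0.018 kg m⁻⁴
The largest gradient is in the 205–222 m interval — the pycnocline.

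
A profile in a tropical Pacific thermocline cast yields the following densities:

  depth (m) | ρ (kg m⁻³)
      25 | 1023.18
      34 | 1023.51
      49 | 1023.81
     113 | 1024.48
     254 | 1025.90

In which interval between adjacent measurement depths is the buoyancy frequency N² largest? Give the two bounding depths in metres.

25–34 m

Compute the density gradient over each adjacent pair:
  25–34 m: Δρ/Δz = 0.33/9 = 0.037 kg m⁻⁴
  34–49 m: Δρ/Δz = 0.30/15 = 0.020 kg m⁻⁴
  49–113 m: Δρ/Δz = 0.67/64 = 0.010 kg m⁻⁴
  113–254 m: Δρ/Δz = 1.42/141 = 0.010 kg m⁻⁴
The largest gradient is in the 25–34 m interval — the pycnocline.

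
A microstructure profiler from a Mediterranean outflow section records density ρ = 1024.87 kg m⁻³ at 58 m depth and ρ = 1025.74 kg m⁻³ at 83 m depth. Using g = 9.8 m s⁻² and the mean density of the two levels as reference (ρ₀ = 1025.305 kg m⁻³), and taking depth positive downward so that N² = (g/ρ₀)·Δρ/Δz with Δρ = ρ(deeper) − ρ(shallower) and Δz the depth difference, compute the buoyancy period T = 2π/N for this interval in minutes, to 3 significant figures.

5.74 min

Δρ = 1025.74 − 1024.87 = 0.87 kg m⁻³ over Δz = 83 − 58 = 25 m.
N² = (9.8/1025.305) × (0.87/25) = 3.3262 × 10⁻⁴ s⁻².
N = √(3.3262 × 10⁻⁴) = 0.018238 rad s⁻¹, so T = 2π/N = 344.51 s = 5.7418 min ≈ 5.74 min.
A positive N² confirms static stability across the interval.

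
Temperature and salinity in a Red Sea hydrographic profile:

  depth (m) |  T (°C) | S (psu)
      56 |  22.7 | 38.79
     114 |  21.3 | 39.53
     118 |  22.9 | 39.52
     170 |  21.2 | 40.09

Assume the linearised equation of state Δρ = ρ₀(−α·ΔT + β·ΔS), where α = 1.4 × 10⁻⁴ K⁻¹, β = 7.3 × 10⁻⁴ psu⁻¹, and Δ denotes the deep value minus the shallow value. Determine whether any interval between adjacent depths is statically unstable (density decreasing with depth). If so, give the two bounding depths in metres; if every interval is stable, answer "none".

Evaluate Δρ/ρ₀ = −αΔT + βΔS across each adjacent pair:
  56–114 m: −αΔT+βΔS = −(1.4 × 10⁻⁴)(-1.4)+(7.3 × 10⁻⁴)(+0.74) = 7.4 × 10⁻⁴ → stable
  114–118 m: −αΔT+βΔS = −(1.4 × 10⁻⁴)(+1.6)+(7.3 × 10⁻⁴)(-0.01) = -2.3 × 10⁻⁴ → UNSTABLE
  118–170 m: −αΔT+βΔS = −(1.4 × 10⁻⁴)(-1.7)+(7.3 × 10⁻⁴)(+0.57) = 6.5 × 10⁻⁴ → stable
The 114–118 m interval has Δρ < 0: lighter water underlies denser water.

114–118 m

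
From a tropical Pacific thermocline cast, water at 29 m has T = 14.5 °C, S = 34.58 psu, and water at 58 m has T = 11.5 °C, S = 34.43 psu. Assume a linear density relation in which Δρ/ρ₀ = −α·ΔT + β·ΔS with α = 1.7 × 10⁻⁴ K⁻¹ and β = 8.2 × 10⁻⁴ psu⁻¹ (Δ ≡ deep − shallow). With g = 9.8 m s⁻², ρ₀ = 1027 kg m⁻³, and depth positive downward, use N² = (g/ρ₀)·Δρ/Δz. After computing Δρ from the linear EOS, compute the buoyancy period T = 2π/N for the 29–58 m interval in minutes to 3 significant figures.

9.16 min

ΔT = -3.0 K, ΔS = -0.15 psu (deep − shallow).
Δρ/ρ₀ = −αΔT + βΔS = 5.10 × 10⁻⁴ − 1.23 × 10⁻⁴ = 3.87 × 10⁻⁴, so Δρ ≈ 0.3974 kg m⁻³.
N² = (g/ρ₀)·Δρ/Δz = g·(Δρ/ρ₀)/Δz = 9.8 × 3.87 × 10⁻⁴ / 29 = 1.3078 × 10⁻⁴ s⁻².
N = √(1.3078 × 10⁻⁴) = 0.011436 rad s⁻¹ → T = 2π/N = 549.42 s = 9.1570 min ≈ 9.16 min.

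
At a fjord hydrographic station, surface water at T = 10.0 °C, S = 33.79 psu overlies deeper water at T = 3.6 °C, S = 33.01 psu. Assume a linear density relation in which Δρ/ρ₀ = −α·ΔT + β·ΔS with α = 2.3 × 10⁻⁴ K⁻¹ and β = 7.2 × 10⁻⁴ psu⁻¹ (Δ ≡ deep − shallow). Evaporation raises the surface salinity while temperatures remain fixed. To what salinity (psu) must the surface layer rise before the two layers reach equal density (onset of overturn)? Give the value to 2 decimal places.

35.05 psu

Neutral buoyancy requires −α(T_deep − T_surf) + β(S_deep − S_surf′) = 0.
S_surf′ = S_deep − (α/β)·ΔT = 33.01 − (2.3 × 10⁻⁴/7.2 × 10⁻⁴)·(-6.4) = 35.0544 psu.
Increase required: 35.0544 − 33.79 = 1.2644 psu.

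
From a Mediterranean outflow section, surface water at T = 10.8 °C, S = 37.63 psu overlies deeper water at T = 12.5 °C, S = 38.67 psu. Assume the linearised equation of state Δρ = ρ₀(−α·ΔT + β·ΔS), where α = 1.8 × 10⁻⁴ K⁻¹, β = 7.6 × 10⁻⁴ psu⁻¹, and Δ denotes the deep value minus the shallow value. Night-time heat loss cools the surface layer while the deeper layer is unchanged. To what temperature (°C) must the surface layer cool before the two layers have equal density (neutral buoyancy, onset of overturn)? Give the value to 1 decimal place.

8.1 °C

Neutral buoyancy requires Δρ = 0, i.e. −α(T_deep − T_surf′) + β(S_deep − S_surf) = 0.
T_surf′ = T_deep − (β/α)·ΔS = 12.5 − (7.6 × 10⁻⁴/1.8 × 10⁻⁴)·(+1.04) = 8.109 °C.
Cooling required: 10.8 − (8.109) = 2.691 °C.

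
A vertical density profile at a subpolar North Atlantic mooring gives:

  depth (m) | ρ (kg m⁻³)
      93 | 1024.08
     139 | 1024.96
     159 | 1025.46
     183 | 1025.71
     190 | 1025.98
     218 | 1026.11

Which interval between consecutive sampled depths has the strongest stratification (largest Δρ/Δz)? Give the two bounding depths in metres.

Compute the density gradient over each adjacent pair:
  93–139 m: Δρ/Δz = 0.88/46 = 0.019 kg m⁻⁴
  139–159 m: Δρ/Δz = 0.50/20 = 0.025 kg m⁻⁴
  159–183 m: Δρ/Δz = 0.25/24 = 0.010 kg m⁻⁴
  183–190 m: Δρ/Δz = 0.27/7 = 0.039 kg m⁻⁴
  190–218 m: Δρ/Δz = 0.13/28 = 4.6 × 10⁻³ kg m⁻⁴
The largest gradient is in the 183–190 m interval — the pycnocline.

183–190 m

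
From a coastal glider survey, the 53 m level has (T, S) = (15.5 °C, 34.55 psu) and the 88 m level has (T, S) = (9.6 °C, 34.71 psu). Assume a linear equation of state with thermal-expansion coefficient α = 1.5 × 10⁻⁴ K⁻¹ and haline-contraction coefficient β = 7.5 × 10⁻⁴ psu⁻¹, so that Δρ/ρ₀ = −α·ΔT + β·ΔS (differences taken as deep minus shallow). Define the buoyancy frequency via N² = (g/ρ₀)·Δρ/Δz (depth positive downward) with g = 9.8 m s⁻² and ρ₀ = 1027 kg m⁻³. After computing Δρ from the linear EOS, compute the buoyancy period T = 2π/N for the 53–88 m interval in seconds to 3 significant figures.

ΔT = -5.9 K, ΔS = +0.16 psu (deep − shallow).
Δρ/ρ₀ = −αΔT + βΔS = 8.85 × 10⁻⁴ + 1.20 × 10⁻⁴ = 1.005 × 10⁻³, so Δρ ≈ 1.032 kg m⁻³.
N² = (g/ρ₀)·Δρ/Δz = g·(Δρ/ρ₀)/Δz = 9.8 × 1.005 × 10⁻³ / 35 = 2.8140 × 10⁻⁴ s⁻².
N = √(2.8140 × 10⁻⁴) = 0.016775 rad s⁻¹ → T = 2π/N = 374.56 s ≈ 375 s.

375 s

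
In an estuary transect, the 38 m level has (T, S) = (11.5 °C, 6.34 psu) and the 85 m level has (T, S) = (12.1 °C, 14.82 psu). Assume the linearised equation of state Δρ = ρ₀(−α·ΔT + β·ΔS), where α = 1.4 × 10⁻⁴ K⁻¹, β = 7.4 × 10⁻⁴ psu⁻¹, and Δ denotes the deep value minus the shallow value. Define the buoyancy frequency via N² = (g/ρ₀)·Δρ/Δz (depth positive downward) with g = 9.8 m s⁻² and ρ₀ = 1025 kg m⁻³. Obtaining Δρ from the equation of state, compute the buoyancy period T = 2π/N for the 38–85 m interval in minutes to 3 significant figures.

2.91 min

ΔT = +0.6 K, ΔS = +8.48 psu (deep − shallow).
Δρ/ρ₀ = −αΔT + βΔS = -8.40 × 10⁻⁵ + 6.2752 × 10⁻³ = 6.1912 × 10⁻³, so Δρ ≈ 6.346 kg m⁻³.
N² = (g/ρ₀)·Δρ/Δz = g·(Δρ/ρ₀)/Δz = 9.8 × 6.1912 × 10⁻³ / 47 = 1.2909 × 10⁻³ s⁻².
N = √(1.2909 × 10⁻³) = 0.035929 rad s⁻¹ → T = 2π/N = 174.88 s = 2.9147 min ≈ 2.91 min.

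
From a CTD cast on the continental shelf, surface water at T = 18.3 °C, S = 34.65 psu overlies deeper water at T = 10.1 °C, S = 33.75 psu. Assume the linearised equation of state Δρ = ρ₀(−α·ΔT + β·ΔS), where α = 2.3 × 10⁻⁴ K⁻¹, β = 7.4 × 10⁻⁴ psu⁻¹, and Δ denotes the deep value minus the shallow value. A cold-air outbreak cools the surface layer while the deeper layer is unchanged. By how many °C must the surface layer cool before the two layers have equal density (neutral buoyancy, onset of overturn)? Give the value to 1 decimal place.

Neutral buoyancy requires Δρ = 0, i.e. −α(T_deep − T_surf′) + β(S_deep − S_surf) = 0.
T_surf′ = T_deep − (β/α)·ΔS = 10.1 − (7.4 × 10⁻⁴/2.3 × 10⁻⁴)·(-0.90) = 12.996 °C.
Cooling required: 18.3 − (12.996) = 5.304 °C.

5.3 °C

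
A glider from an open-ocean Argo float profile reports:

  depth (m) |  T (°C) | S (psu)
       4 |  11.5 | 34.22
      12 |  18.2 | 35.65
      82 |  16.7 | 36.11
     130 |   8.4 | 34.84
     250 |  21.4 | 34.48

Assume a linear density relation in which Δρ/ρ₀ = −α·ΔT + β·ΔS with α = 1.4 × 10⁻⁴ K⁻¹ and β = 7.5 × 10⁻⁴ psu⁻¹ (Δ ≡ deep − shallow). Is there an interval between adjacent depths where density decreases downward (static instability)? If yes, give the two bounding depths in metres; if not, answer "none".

Evaluate Δρ/ρ₀ = −αΔT + βΔS across each adjacent pair:
  4–12 m: −αΔT+βΔS = −(1.4 × 10⁻⁴)(+6.7)+(7.5 × 10⁻⁴)(+1.43) = 1.3 × 10⁻⁴ → stable
  12–82 m: −αΔT+βΔS = −(1.4 × 10⁻⁴)(-1.5)+(7.5 × 10⁻⁴)(+0.46) = 5.6 × 10⁻⁴ → stable
  82–130 m: −αΔT+βΔS = −(1.4 × 10⁻⁴)(-8.3)+(7.5 × 10⁻⁴)(-1.27) = 2.1 × 10⁻⁴ → stable
  130–250 m: −αΔT+βΔS = −(1.4 × 10⁻⁴)(+13.0)+(7.5 × 10⁻⁴)(-0.36) = -2.1 × 10⁻³ → UNSTABLE
The 130–250 m interval has Δρ < 0: lighter water underlies denser water.

130–250 m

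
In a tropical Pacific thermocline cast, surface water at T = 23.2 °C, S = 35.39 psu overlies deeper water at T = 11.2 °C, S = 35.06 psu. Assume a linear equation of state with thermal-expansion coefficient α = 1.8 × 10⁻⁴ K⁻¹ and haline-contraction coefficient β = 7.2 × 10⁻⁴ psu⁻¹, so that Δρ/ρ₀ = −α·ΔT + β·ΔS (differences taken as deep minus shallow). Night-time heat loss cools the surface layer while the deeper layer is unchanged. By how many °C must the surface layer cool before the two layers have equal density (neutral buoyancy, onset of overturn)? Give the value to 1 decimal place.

10.7 °C

Neutral buoyancy requires Δρ = 0, i.e. −α(T_deep − T_surf′) + β(S_deep − S_surf) = 0.
T_surf′ = T_deep − (β/α)·ΔS = 11.2 − (7.2 × 10⁻⁴/1.8 × 10⁻⁴)·(-0.33) = 12.520 °C.
Cooling required: 23.2 − (12.520) = 10.680 °C.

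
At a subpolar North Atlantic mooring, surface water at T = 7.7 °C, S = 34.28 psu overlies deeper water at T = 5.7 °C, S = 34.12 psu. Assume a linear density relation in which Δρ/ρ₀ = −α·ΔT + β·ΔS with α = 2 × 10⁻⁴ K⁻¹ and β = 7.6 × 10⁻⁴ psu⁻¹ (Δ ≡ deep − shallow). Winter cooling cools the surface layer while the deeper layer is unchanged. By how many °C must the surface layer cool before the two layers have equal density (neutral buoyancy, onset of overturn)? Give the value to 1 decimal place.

1.4 °C

Neutral buoyancy requires Δρ = 0, i.e. −α(T_deep − T_surf′) + β(S_deep − S_surf) = 0.
T_surf′ = T_deep − (β/α)·ΔS = 5.7 − (7.6 × 10⁻⁴/2 × 10⁻⁴)·(-0.16) = 6.308 °C.
Cooling required: 7.7 − (6.308) = 1.392 °C.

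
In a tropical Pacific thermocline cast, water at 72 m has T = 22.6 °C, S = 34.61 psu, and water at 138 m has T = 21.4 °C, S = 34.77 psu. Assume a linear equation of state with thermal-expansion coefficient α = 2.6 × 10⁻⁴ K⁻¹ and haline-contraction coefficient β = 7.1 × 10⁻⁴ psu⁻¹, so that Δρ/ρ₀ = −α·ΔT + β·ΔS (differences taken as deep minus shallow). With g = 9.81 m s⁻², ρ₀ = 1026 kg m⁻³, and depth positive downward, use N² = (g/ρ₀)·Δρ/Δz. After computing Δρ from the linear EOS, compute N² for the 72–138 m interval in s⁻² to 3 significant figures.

ΔT = -1.2 K, ΔS = +0.16 psu (deep − shallow).
Δρ/ρ₀ = −αΔT + βΔS = 3.12 × 10⁻⁴ + 1.136 × 10⁻⁴ = 4.256 × 10⁻⁴, so Δρ ≈ 0.4367 kg m⁻³.
N² = (g/ρ₀)·Δρ/Δz = g·(Δρ/ρ₀)/Δz = 9.81 × 4.256 × 10⁻⁴ / 66 = 6.3260 × 10⁻⁵ s⁻² ≈ 6.33 × 10⁻⁵ s⁻².

6.33 × 10⁻⁵ s⁻²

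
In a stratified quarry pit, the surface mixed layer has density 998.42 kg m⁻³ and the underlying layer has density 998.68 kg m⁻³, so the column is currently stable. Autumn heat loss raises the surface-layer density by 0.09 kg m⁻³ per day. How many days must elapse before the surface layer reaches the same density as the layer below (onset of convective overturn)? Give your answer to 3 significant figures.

2.89 days

Density deficit of the surface layer: 998.68 − 998.42 = 0.26 kg m⁻³.
Required change = 0.26 / 0.09 = 2.89 days.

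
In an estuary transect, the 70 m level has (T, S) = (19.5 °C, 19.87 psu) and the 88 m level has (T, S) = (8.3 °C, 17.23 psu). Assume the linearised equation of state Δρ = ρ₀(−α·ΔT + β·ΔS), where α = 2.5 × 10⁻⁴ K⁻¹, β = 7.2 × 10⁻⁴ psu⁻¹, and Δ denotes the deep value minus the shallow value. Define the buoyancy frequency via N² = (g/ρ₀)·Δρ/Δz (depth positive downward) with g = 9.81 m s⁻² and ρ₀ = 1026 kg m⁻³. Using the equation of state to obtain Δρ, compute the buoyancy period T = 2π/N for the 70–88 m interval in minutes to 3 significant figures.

ΔT = -11.2 K, ΔS = -2.64 psu (deep − shallow).
Δρ/ρ₀ = −αΔT + βΔS = 2.80 × 10⁻³ − 1.9008 × 10⁻³ = 8.992 × 10⁻⁴, so Δρ ≈ 0.9226 kg m⁻³.
N² = (g/ρ₀)·Δρ/Δz = g·(Δρ/ρ₀)/Δz = 9.81 × 8.992 × 10⁻⁴ / 18 = 4.9006 × 10⁻⁴ s⁻².
N = √(4.9006 × 10⁻⁴) = 0.022137 rad s⁻¹ → T = 2π/N = 283.83 s = 4.7305 min ≈ 4.73 min.

4.73 min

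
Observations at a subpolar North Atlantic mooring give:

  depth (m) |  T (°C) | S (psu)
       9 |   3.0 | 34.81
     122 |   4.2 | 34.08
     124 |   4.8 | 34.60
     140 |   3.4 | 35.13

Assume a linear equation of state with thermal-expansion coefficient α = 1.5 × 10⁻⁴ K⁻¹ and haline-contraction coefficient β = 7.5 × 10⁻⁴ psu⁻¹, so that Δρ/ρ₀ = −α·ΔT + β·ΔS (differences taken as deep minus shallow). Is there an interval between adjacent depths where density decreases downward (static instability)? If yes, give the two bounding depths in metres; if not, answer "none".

Evaluate Δρ/ρ₀ = −αΔT + βΔS across each adjacent pair:
  9–122 m: −αΔT+βΔS = −(1.5 × 10⁻⁴)(+1.2)+(7.5 × 10⁻⁴)(-0.73) = -7.3 × 10⁻⁴ → UNSTABLE
  122–124 m: −αΔT+βΔS = −(1.5 × 10⁻⁴)(+0.6)+(7.5 × 10⁻⁴)(+0.52) = 3.0 × 10⁻⁴ → stable
  124–140 m: −αΔT+βΔS = −(1.5 × 10⁻⁴)(-1.4)+(7.5 × 10⁻⁴)(+0.53) = 6.1 × 10⁻⁴ → stable
The 9–122 m interval has Δρ < 0: lighter water underlies denser water.

9–122 m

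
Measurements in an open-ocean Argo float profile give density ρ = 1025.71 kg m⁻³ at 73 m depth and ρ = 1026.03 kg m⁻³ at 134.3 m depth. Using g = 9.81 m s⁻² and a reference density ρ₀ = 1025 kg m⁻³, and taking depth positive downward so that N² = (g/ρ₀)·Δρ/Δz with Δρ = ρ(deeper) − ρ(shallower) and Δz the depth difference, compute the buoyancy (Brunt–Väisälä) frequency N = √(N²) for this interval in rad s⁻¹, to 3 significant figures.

Δρ = 1026.03 − 1025.71 = 0.32 kg m⁻³ over Δz = 134.3 − 73 = 61.3 m.
N² = (9.81/1025) × (0.32/61.3) = 4.9961 × 10⁻⁵ s⁻².
N = √(4.9961 × 10⁻⁵) = 7.0683 × 10⁻³ rad s⁻¹ ≈ 7.07 × 10⁻³ rad s⁻¹.

7.07 × 10⁻³ rad s⁻¹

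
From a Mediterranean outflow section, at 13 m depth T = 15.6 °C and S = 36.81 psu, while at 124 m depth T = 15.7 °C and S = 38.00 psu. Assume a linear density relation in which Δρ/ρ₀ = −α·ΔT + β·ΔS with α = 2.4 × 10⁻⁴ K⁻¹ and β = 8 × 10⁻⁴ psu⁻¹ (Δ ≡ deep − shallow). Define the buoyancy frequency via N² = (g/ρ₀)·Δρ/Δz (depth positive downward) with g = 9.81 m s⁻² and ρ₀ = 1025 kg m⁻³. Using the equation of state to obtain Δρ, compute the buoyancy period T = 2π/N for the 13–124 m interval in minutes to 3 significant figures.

ΔT = +0.1 K, ΔS = +1.19 psu (deep − shallow).
Δρ/ρ₀ = −αΔT + βΔS = -2.40 × 10⁻⁵ + 9.52 × 10⁻⁴ = 9.28 × 10⁻⁴, so Δρ ≈ 0.9512 kg m⁻³.
N² = (g/ρ₀)·Δρ/Δz = g·(Δρ/ρ₀)/Δz = 9.81 × 9.28 × 10⁻⁴ / 111 = 8.2015 × 10⁻⁵ s⁻².
N = √(8.2015 × 10⁻⁵) = 9.0562 × 10⁻³ rad s⁻¹ → T = 2π/N = 693.80 s = 11.563 min ≈ 11.6 min.

11.6 min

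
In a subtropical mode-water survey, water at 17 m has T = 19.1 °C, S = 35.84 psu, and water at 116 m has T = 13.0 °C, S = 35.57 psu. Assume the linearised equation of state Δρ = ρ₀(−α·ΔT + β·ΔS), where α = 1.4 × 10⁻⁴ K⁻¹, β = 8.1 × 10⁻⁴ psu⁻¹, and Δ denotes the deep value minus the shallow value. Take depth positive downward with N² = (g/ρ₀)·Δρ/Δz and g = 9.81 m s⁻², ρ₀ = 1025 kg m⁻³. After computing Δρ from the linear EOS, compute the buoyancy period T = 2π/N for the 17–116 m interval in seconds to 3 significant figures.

792 s

ΔT = -6.1 K, ΔS = -0.27 psu (deep − shallow).
Δρ/ρ₀ = −αΔT + βΔS = 8.54 × 10⁻⁴ − 2.187 × 10⁻⁴ = 6.353 × 10⁻⁴, so Δρ ≈ 0.6512 kg m⁻³.
N² = (g/ρ₀)·Δρ/Δz = g·(Δρ/ρ₀)/Δz = 9.81 × 6.353 × 10⁻⁴ / 99 = 6.2952 × 10⁻⁵ s⁻².
N = √(6.2952 × 10⁻⁵) = 7.9342 × 10⁻³ rad s⁻¹ → T = 2π/N = 791.91 s ≈ 792 s.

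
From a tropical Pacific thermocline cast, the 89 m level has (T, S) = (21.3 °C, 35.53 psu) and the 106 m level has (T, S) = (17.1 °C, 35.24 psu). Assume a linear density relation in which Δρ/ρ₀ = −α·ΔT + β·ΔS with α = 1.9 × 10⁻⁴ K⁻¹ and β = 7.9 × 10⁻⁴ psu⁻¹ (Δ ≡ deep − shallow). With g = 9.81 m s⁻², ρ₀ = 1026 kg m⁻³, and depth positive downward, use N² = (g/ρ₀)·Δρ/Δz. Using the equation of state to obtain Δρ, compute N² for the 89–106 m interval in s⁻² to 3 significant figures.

3.28 × 10⁻⁴ s⁻²

ΔT = -4.2 K, ΔS = -0.29 psu (deep − shallow).
Δρ/ρ₀ = −αΔT + βΔS = 7.98 × 10⁻⁴ − 2.291 × 10⁻⁴ = 5.689 × 10⁻⁴, so Δρ ≈ 0.5837 kg m⁻³.
N² = (g/ρ₀)·Δρ/Δz = g·(Δρ/ρ₀)/Δz = 9.81 × 5.689 × 10⁻⁴ / 17 = 3.2829 × 10⁻⁴ s⁻² ≈ 3.28 × 10⁻⁴ s⁻².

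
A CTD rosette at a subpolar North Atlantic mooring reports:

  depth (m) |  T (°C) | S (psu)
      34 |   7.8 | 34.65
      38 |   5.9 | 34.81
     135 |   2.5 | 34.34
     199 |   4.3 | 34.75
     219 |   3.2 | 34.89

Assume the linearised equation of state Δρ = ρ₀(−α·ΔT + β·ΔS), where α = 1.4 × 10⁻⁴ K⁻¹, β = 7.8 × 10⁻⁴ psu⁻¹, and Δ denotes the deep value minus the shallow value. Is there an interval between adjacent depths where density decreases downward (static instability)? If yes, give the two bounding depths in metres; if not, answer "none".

none

Evaluate Δρ/ρ₀ = −αΔT + βΔS across each adjacent pair:
  34–38 m: −αΔT+βΔS = −(1.4 × 10⁻⁴)(-1.9)+(7.8 × 10⁻⁴)(+0.16) = 3.9 × 10⁻⁴ → stable
  38–135 m: −αΔT+βΔS = −(1.4 × 10⁻⁴)(-3.4)+(7.8 × 10⁻⁴)(-0.47) = 1.1 × 10⁻⁴ → stable
  135–199 m: −αΔT+βΔS = −(1.4 × 10⁻⁴)(+1.8)+(7.8 × 10⁻⁴)(+0.41) = 6.8 × 10⁻⁵ → stable
  199–219 m: −αΔT+βΔS = −(1.4 × 10⁻⁴)(-1.1)+(7.8 × 10⁻⁴)(+0.14) = 2.6 × 10⁻⁴ → stable
Every interval has Δρ > 0: the column is stably stratified throughout.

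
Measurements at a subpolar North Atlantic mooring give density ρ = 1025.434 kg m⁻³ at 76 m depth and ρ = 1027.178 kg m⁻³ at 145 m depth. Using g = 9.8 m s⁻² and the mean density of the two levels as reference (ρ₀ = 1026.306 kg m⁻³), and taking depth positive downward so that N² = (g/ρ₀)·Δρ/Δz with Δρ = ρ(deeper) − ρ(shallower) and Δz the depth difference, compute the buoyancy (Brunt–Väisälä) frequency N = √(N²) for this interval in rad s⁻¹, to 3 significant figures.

0.0155 rad s⁻¹

Δρ = 1027.178 − 1025.434 = 1.744 kg m⁻³ over Δz = 145 − 76 = 69 m.
N² = (9.8/1026.306) × (1.744/69) = 2.4135 × 10⁻⁴ s⁻².
N = √(2.4135 × 10⁻⁴) = 0.015535 rad s⁻¹ ≈ 0.0155 rad s⁻¹.
N² > 0, so the interval is statically stable.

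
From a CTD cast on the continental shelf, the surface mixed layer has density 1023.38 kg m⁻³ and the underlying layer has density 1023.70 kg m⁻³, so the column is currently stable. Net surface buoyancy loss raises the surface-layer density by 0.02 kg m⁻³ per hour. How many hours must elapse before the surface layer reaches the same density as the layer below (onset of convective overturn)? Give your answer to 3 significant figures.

16.0 hours

Density deficit of the surface layer: 1023.70 − 1023.38 = 0.32 kg m⁻³.
Required change = 0.32 / 0.02 = 16.0 hours.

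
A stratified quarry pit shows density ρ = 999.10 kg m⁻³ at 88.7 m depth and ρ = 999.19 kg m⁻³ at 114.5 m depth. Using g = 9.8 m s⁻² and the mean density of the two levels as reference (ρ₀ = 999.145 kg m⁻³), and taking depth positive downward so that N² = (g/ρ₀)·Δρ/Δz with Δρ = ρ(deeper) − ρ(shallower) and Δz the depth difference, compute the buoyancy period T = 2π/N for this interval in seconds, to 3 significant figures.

Δρ = 999.19 − 999.10 = 0.09 kg m⁻³ over Δz = 114.5 − 88.7 = 25.8 m.
N² = (9.8/999.145) × (0.09/25.8) = 3.4215 × 10⁻⁵ s⁻².
N = √(3.4215 × 10⁻⁵) = 5.8494 × 10⁻³ rad s⁻¹, so T = 2π/N = 1.0742 × 10³ s ≈ 1.07 × 10³ s.

1.07 × 10³ s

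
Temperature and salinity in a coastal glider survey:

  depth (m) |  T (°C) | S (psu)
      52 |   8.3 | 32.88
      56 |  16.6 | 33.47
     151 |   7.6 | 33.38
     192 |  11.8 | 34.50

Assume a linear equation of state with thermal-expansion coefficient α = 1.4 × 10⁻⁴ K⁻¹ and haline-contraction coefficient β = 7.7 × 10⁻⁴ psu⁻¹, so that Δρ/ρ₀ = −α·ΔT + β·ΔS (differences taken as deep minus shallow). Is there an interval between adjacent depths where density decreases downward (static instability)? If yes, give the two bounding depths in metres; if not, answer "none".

52–56 m

Evaluate Δρ/ρ₀ = −αΔT + βΔS across each adjacent pair:
  52–56 m: −αΔT+βΔS = −(1.4 × 10⁻⁴)(+8.3)+(7.7 × 10⁻⁴)(+0.59) = -7.1 × 10⁻⁴ → UNSTABLE
  56–151 m: −αΔT+βΔS = −(1.4 × 10⁻⁴)(-9.0)+(7.7 × 10⁻⁴)(-0.09) = 1.2 × 10⁻³ → stable
  151–192 m: −αΔT+βΔS = −(1.4 × 10⁻⁴)(+4.2)+(7.7 × 10⁻⁴)(+1.12) = 2.7 × 10⁻⁴ → stable
The 52–56 m interval has Δρ < 0: lighter water underlies denser water.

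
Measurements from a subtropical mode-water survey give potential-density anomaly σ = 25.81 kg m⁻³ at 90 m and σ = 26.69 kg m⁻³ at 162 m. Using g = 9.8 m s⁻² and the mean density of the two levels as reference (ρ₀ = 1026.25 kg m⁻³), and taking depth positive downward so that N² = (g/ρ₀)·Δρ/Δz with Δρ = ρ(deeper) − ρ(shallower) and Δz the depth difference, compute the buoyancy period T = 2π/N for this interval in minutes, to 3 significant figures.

Δρ = 1026.69 − 1025.81 = 0.88 kg m⁻³ over Δz = 162 − 90 = 72 m.
N² = (9.8/1026.25) × (0.88/72) = 1.1671 × 10⁻⁴ s⁻².
N = √(1.1671 × 10⁻⁴) = 0.010803 rad s⁻¹, so T = 2π/N = 581.61 s = 9.6935 min ≈ 9.69 min.

9.69 min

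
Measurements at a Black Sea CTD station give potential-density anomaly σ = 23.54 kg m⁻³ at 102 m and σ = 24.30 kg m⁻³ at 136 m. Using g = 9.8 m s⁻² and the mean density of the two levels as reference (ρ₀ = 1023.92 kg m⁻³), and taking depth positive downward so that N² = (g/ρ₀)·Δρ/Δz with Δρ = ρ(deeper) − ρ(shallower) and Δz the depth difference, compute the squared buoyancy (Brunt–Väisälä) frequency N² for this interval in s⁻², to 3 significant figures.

2.14 × 10⁻⁴ s⁻²

Δρ = 1024.30 − 1023.54 = 0.76 kg m⁻³ over Δz = 136 − 102 = 34 m.
N² = (9.8/1023.92) × (0.76/34) = 2.1394 × 10⁻⁴ s⁻² ≈ 2.14 × 10⁻⁴ s⁻².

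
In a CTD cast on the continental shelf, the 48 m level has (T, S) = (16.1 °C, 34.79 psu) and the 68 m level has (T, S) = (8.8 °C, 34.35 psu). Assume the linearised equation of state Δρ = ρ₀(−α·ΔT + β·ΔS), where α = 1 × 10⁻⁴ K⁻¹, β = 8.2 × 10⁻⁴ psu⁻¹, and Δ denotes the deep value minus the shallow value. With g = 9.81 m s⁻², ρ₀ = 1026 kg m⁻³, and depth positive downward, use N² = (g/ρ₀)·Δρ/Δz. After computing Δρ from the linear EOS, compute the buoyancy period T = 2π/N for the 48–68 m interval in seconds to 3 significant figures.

ΔT = -7.3 K, ΔS = -0.44 psu (deep − shallow).
Δρ/ρ₀ = −αΔT + βΔS = 7.30 × 10⁻⁴ − 3.608 × 10⁻⁴ = 3.692 × 10⁻⁴, so Δρ ≈ 0.3788 kg m⁻³.
N² = (g/ρ₀)·Δρ/Δz = g·(Δρ/ρ₀)/Δz = 9.81 × 3.692 × 10⁻⁴ / 20 = 1.8109 × 10⁻⁴ s⁻².
N = √(1.8109 × 10⁻⁴) = 0.013457 rad s⁻¹ → T = 2π/N = 466.91 s ≈ 467 s.

467 s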